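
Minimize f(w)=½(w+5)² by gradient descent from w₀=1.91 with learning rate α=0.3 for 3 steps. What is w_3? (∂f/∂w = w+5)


step 1: grad = 1.91+5 = 6.91; w = 1.91 - 0.3·(6.91) = -0.163
step 2: grad = -0.163+5 = 4.837; w = -0.163 - 0.3·(4.837) = -1.6141
step 3: grad = -1.6141+5 = 3.3859; w = -1.6141 - 0.3·(3.3859) = -2.62987

-2.62987


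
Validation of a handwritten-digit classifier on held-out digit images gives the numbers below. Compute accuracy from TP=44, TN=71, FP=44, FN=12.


Accuracy = (TP+TN)/(TP+TN+FP+FN)
= (44+71)/(171)
= 115/171 = 67.25%

67.25%


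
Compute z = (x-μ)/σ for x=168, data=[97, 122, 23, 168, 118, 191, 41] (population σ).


μ = 108.5714, σ = 56.8428
z = (168 - 108.5714)/56.8428 = 1.0455

1.0455


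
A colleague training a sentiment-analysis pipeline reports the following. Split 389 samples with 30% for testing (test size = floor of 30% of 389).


Test = ⌊389·30/100⌋ = 116
Train = 389 - 116 = 273

Train: 273, Test: 116


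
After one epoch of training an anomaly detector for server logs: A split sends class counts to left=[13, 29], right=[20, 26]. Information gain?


Parent = [33, 55], H_parent = 0.9544
H_left = 0.8926 (n=42), H_right = 0.9877 (n=46)
H_children = (42/88)·0.8926 + (46/88)·0.9877 = 0.9423
IG = 0.9544 - 0.9423 = 0.0121

0.0121


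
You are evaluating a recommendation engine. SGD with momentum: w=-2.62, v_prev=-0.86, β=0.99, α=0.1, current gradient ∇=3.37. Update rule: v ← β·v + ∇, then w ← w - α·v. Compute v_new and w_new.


v_new = 0.99·-0.86 + 3.37 = -0.8514 + 3.37 = 2.5186
w_new = -2.62 - 0.1·2.5186 = -2.62 - 0.25186 = -2.87186

v_new=2.5186, w_new=-2.87186


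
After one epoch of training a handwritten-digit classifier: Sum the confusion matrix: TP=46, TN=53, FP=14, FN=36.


Total = TP + TN + FP + FN
= 46 + 53 + 14 + 36
= 149
(Predicted positive: 60, predicted negative: 89)

149


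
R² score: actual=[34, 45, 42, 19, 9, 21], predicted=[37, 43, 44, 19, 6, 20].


ȳ = 28.3333
SS_res = Σ(y-ŷ)² = 27
SS_tot = Σ(y-ȳ)² = 1011.33
R² = 1 - SS_res/SS_tot = 1 - 0.0267 = 0.9733

0.9733


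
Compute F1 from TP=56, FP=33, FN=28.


Precision = 56/89 = 0.6292
Recall = 56/84 = 0.6667
F1 = 2·P·R/(P+R) = 2·TP/(2·TP+FP+FN) = 112/(112+33+28) = 112/173 = 0.6474

0.6474


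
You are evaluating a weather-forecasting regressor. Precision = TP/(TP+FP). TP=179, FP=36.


Precision = TP/(TP+FP)
= 179/(179+36)
= 179/215 = 83.26%

83.26%


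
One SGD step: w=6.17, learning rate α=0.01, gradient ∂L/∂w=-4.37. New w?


w_new = w - α·∇
= 6.17 - 0.01·-4.37
= 6.17 + 0.0437
= 6.2137

6.2137


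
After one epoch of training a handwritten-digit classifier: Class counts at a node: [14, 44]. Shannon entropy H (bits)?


Probabilities: [14/58, 44/58] ≈ [0.2414, 0.7586]
H = -((14/58)·log₂(14/58) + (44/58)·log₂(44/58))
  = 0.7973 bits

0.7973 bits


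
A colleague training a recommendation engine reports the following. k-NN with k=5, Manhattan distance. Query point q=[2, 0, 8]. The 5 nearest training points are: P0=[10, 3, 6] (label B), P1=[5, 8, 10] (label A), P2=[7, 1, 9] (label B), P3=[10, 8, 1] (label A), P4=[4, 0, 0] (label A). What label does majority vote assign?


d(q,P0) = 13  (label B)
d(q,P1) = 13  (label A)
d(q,P2) = 7  (label B)
d(q,P3) = 23  (label A)
d(q,P4) = 10  (label A)
Votes: A=3, B=2
Majority → A

A


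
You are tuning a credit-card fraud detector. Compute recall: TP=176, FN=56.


Recall = TP/(TP+FN)
= 176/(176+56)
= 176/232 = 75.86%

75.86%


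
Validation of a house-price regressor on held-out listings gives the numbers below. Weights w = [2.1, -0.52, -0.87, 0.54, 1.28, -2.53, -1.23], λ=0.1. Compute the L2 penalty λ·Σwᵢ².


‖w‖₂² = (2.1)² + (-0.52)² + (-0.87)² + (0.54)² + (1.28)² + (-2.53)² + (-1.23)²
     = 4.41 + 0.2704 + 0.7569 + 0.2916 + 1.6384 + 6.4009 + 1.5129
     = 15.2811
λ·‖w‖₂² = 0.1·15.2811 = 1.52811

1.52811


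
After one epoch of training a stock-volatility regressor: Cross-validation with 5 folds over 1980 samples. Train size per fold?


Fold size = 1980/5 = 396
Training per fold = 1980 - 396 = 1584

1584


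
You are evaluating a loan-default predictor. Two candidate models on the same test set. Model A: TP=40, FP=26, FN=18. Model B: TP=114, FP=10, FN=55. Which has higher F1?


Model A: P=40/66=0.6061, R=40/58=0.6897, F1=2PR/(P+R)=2TP/(2TP+FP+FN)=80/124=0.6452
Model B: P=114/124=0.9194, R=114/169=0.6746, F1=2PR/(P+R)=2TP/(2TP+FP+FN)=228/293=0.7782
0.6452 < 0.7782 → Model B

Model B


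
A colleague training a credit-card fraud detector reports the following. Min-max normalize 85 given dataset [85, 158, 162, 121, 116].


min=85, max=162
(85-85)/(162-85) = 0/77 = 0.0

0.0


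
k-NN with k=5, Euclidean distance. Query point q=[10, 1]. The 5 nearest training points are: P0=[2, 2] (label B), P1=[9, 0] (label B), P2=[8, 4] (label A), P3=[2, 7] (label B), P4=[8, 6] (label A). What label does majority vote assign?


d(q,P0) = 8.0623  (label B)
d(q,P1) = 1.4142  (label B)
d(q,P2) = 3.6056  (label A)
d(q,P3) = 10.0  (label B)
d(q,P4) = 5.3852  (label A)
Votes: A=2, B=3
Majority → B

B


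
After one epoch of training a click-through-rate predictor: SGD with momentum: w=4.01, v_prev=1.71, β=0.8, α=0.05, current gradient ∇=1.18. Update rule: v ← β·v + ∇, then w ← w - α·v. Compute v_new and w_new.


v_new = 0.8·1.71 + 1.18 = 1.368 + 1.18 = 2.548
w_new = 4.01 - 0.05·2.548 = 4.01 - 0.1274 = 3.8826

v_new=2.548, w_new=3.8826


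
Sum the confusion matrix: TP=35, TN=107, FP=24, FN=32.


Total = TP + TN + FP + FN
= 35 + 107 + 24 + 32
= 198
(Predicted positive: 59, predicted negative: 139)

198


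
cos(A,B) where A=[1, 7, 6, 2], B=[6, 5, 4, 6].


A·B = 1·6 + 7·5 + 6·4 + 2·6 = 77
‖A‖ = √90 = 9.4868, ‖B‖ = √113 = 10.6301
cos = 77/(√90·√113) = 77/√10170 = 0.7635

0.7635


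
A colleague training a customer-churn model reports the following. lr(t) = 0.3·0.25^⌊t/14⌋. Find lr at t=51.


n_drops = ⌊51/14⌋ = 3
lr = 0.3·0.25^3 = 0.3·0.015625 = 0.0046875

0.0046875


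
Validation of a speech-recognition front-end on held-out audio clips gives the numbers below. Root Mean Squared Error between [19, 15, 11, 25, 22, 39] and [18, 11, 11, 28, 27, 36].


MSE = 60/6 = 10
RMSE = √(60/6) = 3.1623

3.1623


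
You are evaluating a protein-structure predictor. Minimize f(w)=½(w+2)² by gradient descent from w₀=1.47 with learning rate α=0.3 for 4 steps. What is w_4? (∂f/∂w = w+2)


step 1: grad = 1.47+2 = 3.47; w = 1.47 - 0.3·(3.47) = 0.429
step 2: grad = 0.429+2 = 2.429; w = 0.429 - 0.3·(2.429) = -0.2997
step 3: grad = -0.2997+2 = 1.7003; w = -0.2997 - 0.3·(1.7003) = -0.80979
step 4: grad = -0.80979+2 = 1.19021; w = -0.80979 - 0.3·(1.19021) = -1.166853

-1.166853


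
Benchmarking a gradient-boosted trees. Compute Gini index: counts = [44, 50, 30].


Probabilities: [44/124, 50/124, 30/124] ≈ [0.3548, 0.4032, 0.2419]
Σpᵢ² = (1936 + 2500 + 900)/124² = 5336/15376
Gini = 1 - Σpᵢ² = 1 - 5336/15376 = 0.653

0.653


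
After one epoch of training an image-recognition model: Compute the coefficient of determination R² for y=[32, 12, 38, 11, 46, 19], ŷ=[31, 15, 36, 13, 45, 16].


ȳ = 26.3333
SS_res = Σ(y-ŷ)² = 28
SS_tot = Σ(y-ȳ)² = 1049.33
R² = 1 - SS_res/SS_tot = 1 - 0.0267 = 0.9733

0.9733


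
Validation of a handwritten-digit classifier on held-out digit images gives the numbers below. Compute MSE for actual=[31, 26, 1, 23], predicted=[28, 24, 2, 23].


Squared errors: (31-28)²=9, (26-24)²=4, (1-2)²=1, (23-23)²=0
Sum = 14
MSE = 14/4 = 7/2

7/2


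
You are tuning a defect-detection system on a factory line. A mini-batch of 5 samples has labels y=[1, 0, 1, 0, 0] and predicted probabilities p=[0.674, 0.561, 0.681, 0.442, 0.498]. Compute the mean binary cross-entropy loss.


L[0] = -ln(0.674) = 0.3945
L[1] = -ln(1-0.561) = -ln(0.439) = 0.8233
L[2] = -ln(0.681) = 0.3842
L[3] = -ln(1-0.442) = -ln(0.558) = 0.5834
L[4] = -ln(1-0.498) = -ln(0.502) = 0.6892
mean = (0.3945 + 0.8233 + 0.3842 + 0.5834 + 0.6892)/5 = 0.5749

0.5749


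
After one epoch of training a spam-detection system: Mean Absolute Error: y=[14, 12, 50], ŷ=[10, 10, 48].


Absolute errors: |14-10|=4, |12-10|=2, |50-48|=2
Sum = 8
MAE = 8/3 = 8/3

8/3


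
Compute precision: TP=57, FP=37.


Precision = TP/(TP+FP)
= 57/(57+37)
= 57/94 = 60.64%

60.64%


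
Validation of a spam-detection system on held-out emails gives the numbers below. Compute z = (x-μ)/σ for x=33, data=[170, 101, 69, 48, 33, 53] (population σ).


μ = 79, σ = 45.8585
z = (33 - 79)/45.8585 = -1.0031

-1.0031


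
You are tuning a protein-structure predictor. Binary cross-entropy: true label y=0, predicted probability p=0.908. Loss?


BCE = -[y·ln(p) + (1-y)·ln(1-p)]
= -0 - 1·ln(1-0.908)
= -ln(0.092) = 2.386

2.386


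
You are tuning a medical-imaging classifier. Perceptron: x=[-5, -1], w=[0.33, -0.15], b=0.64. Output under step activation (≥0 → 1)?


z = (-5)·(0.33) + (-1)·(-0.15) + 0.64
  = -0.86
step(z) = 0 (z<0)

0


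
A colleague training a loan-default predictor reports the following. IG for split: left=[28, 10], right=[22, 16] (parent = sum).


Parent = [50, 26], H_parent = 0.9268
H_left = 0.8315 (n=38), H_right = 0.9819 (n=38)
H_children = (38/76)·0.8315 + (38/76)·0.9819 = 0.9067
IG = 0.9268 - 0.9067 = 0.0201

0.0201


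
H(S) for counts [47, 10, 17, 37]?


Probabilities: [47/111, 10/111, 17/111, 37/111] ≈ [0.4234, 0.0901, 0.1532, 0.3333]
H = -((47/111)·log₂(47/111) + (10/111)·log₂(10/111) + (17/111)·log₂(17/111) + (37/111)·log₂(37/111))
  = 1.7807 bits

1.7807 bits


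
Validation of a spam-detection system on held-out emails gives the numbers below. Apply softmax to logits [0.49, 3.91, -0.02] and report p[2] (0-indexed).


Exponentials: e^0.49=1.6323, e^3.91=49.899, e^-0.02=0.9802
Sum = 52.5115
Softmax = [0.0311, 0.9502, 0.0187]
p[2] = 0.9802/52.5115 = 0.0187

0.0187


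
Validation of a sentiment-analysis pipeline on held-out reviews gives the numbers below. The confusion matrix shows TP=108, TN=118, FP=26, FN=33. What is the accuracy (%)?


Accuracy = (TP+TN)/(TP+TN+FP+FN)
= (108+118)/(285)
= 226/285 = 79.3%

79.3%


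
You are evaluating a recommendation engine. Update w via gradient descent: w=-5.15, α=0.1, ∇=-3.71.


w_new = w - α·∇
= -5.15 - 0.1·-3.71
= -5.15 + 0.371
= -4.779

-4.779


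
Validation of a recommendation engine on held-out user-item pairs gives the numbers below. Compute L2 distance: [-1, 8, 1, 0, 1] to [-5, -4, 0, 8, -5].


d = √((-1+ 5)² + (8+ 4)² + (1-0)² + (0-8)² + (1+ 5)²)
  = √(16 + 144 + 1 + 64 + 36)
  = √261 = 16.1555

16.1555


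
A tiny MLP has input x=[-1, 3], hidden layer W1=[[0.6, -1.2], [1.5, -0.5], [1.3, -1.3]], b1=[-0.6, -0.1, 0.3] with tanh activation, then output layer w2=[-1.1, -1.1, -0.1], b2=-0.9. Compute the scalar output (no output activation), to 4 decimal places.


z1[0] = (0.6)·(-1) + (-1.2)·(3) - 0.6 = -4.8
z1[1] = (1.5)·(-1) + (-0.5)·(3) - 0.1 = -3.1
z1[2] = (1.3)·(-1) + (-1.3)·(3) + 0.3 = -4.9
h = tanh(z1) = [-0.9999, -0.9959, -0.9999]
output = (-1.1)·(-0.9999) + (-1.1)·(-0.9959) + (-0.1)·(-0.9999) - 0.9 = 1.3954

1.3954


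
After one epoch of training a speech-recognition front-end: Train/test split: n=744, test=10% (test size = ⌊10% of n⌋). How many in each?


Test = ⌊744·10/100⌋ = 74
Train = 744 - 74 = 670

Train: 670, Test: 74


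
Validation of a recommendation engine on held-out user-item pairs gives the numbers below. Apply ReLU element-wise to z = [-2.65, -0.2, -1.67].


ReLU(-2.65) = max(0, -2.65) = 0.0
ReLU(-0.2) = max(0, -0.2) = 0.0
ReLU(-1.67) = max(0, -1.67) = 0.0
result = [0.0, 0.0, 0.0]

[0.0, 0.0, 0.0]


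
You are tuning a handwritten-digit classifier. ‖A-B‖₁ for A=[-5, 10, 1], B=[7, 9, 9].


d = |-5-7| + |10-9| + |1-9|
  = 12 + 1 + 8
  = 21

21


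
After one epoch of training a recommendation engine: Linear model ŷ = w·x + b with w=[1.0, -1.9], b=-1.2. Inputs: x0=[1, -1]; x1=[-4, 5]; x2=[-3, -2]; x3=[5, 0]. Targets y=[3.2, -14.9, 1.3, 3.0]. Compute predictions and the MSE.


ŷ0 = (1.0)·(1) + (-1.9)·(-1) - 1.2 = 1.7
ŷ1 = (1.0)·(-4) + (-1.9)·(5) - 1.2 = -14.7
ŷ2 = (1.0)·(-3) + (-1.9)·(-2) - 1.2 = -0.4
ŷ3 = (1.0)·(5) + (-1.9)·(0) - 1.2 = 3.8
errors² = [2.25, 0.04, 2.89, 0.64]
MSE = 5.8200/4 = 1.455

1.455


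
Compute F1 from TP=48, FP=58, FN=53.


Precision = 48/106 = 0.4528
Recall = 48/101 = 0.4752
F1 = 2·P·R/(P+R) = 2·TP/(2·TP+FP+FN) = 96/(96+58+53) = 96/207 = 0.4638

0.4638


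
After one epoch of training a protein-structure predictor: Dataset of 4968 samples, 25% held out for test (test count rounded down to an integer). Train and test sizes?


Test = ⌊4968·25/100⌋ = 1242
Train = 4968 - 1242 = 3726

Train: 3726, Test: 1242


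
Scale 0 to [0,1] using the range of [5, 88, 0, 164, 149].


min=0, max=164
(0-0)/(164-0) = 0/164 = 0.0

0.0


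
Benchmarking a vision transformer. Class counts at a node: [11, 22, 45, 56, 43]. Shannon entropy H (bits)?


Probabilities: [11/177, 22/177, 45/177, 56/177, 43/177] ≈ [0.0621, 0.1243, 0.2542, 0.3164, 0.2429]
H = -((11/177)·log₂(11/177) + (22/177)·log₂(22/177) + (45/177)·log₂(45/177) + (56/177)·log₂(56/177) + (43/177)·log₂(43/177))
  = 2.1465 bits

2.1465 bits


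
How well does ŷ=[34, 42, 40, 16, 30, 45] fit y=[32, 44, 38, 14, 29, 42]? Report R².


ȳ = 33.1667
SS_res = Σ(y-ŷ)² = 26
SS_tot = Σ(y-ȳ)² = 604.83
R² = 1 - SS_res/SS_tot = 1 - 0.043 = 0.957

0.957


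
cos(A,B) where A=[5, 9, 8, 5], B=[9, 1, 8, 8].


A·B = 5·9 + 9·1 + 8·8 + 5·8 = 158
‖A‖ = √195 = 13.9642, ‖B‖ = √210 = 14.4914
cos = 158/(√195·√210) = 158/√40950 = 0.7808

0.7808


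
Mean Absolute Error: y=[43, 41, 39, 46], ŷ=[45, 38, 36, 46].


Absolute errors: |43-45|=2, |41-38|=3, |39-36|=3, |46-46|=0
Sum = 8
MAE = 8/4 = 2

2


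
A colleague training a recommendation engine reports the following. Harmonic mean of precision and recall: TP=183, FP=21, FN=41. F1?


Precision = 183/204 = 0.8971
Recall = 183/224 = 0.817
F1 = 2·P·R/(P+R) = 2·TP/(2·TP+FP+FN) = 366/(366+21+41) = 366/428 = 0.8551

0.8551


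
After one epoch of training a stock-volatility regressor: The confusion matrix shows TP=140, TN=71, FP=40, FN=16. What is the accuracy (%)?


Accuracy = (TP+TN)/(TP+TN+FP+FN)
= (140+71)/(267)
= 211/267 = 79.03%

79.03%


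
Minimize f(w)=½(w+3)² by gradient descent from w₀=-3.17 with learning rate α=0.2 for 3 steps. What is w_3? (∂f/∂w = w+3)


step 1: grad = -3.17+3 = -0.17; w = -3.17 - 0.2·(-0.17) = -3.136
step 2: grad = -3.136+3 = -0.136; w = -3.136 - 0.2·(-0.136) = -3.1088
step 3: grad = -3.1088+3 = -0.1088; w = -3.1088 - 0.2·(-0.1088) = -3.08704

-3.08704


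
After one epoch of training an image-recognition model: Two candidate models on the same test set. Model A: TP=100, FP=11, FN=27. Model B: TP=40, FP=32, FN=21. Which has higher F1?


Model A: P=100/111=0.9009, R=100/127=0.7874, F1=2PR/(P+R)=2TP/(2TP+FP+FN)=200/238=0.8403
Model B: P=40/72=0.5556, R=40/61=0.6557, F1=2PR/(P+R)=2TP/(2TP+FP+FN)=80/133=0.6015
0.8403 > 0.6015 → Model A

Model A


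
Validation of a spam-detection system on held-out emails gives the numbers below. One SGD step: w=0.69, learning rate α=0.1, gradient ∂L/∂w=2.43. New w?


w_new = w - α·∇
= 0.69 - 0.1·2.43
= 0.69 - 0.243
= 0.447

0.447


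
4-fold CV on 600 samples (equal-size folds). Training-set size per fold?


Fold size = 600/4 = 150
Training per fold = 600 - 150 = 450

450


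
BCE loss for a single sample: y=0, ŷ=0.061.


BCE = -[y·ln(p) + (1-y)·ln(1-p)]
= -0 - 1·ln(1-0.061)
= -ln(0.939) = 0.0629

0.0629


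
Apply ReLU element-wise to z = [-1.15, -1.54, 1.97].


ReLU(-1.15) = max(0, -1.15) = 0.0
ReLU(-1.54) = max(0, -1.54) = 0.0
ReLU(1.97) = max(0, 1.97) = 1.97
result = [0.0, 0.0, 1.97]

[0.0, 0.0, 1.97]


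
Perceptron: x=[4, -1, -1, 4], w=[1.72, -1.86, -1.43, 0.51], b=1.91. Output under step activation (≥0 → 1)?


z = (4)·(1.72) + (-1)·(-1.86) + (-1)·(-1.43) + (4)·(0.51) + 1.91
  = 14.12
step(z) = 1 (z≥0)

1


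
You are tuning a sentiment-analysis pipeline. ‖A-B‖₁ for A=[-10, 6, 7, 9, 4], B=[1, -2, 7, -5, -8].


d = |-10-1| + |6+ 2| + |7-7| + |9+ 5| + |4+ 8|
  = 11 + 8 + 0 + 14 + 12
  = 45

45


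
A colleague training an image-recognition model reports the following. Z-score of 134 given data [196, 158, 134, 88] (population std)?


μ = 144, σ = 39.1663
z = (134 - 144)/39.1663 = -0.2553

-0.2553


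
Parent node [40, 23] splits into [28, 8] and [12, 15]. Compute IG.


Parent = [40, 23], H_parent = 0.9468
H_left = 0.7642 (n=36), H_right = 0.9911 (n=27)
H_children = (36/63)·0.7642 + (27/63)·0.9911 = 0.8614
IG = 0.9468 - 0.8614 = 0.0854

0.0854


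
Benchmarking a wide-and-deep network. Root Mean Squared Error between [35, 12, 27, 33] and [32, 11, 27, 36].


MSE = 19/4 = 4.75
RMSE = √(19/4) = 2.1794

2.1794


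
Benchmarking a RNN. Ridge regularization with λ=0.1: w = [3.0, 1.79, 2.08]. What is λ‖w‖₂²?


‖w‖₂² = (3.0)² + (1.79)² + (2.08)²
     = 9 + 3.2041 + 4.3264
     = 16.5305
λ·‖w‖₂² = 0.1·16.5305 = 1.65305

1.65305


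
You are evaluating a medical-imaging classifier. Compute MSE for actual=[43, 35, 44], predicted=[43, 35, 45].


Squared errors: (43-43)²=0, (35-35)²=0, (44-45)²=1
Sum = 1
MSE = 1/3 = 1/3

1/3


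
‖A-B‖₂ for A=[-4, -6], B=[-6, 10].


d = √((-4+ 6)² + (-6-10)²)
  = √(4 + 256)
  = √260 = 16.1245

16.1245


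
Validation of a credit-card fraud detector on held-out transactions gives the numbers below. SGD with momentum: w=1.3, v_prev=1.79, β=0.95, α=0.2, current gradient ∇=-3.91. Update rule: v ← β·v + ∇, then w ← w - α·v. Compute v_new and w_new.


v_new = 0.95·1.79 - 3.91 = 1.7005 - 3.91 = -2.2095
w_new = 1.3 - 0.2·-2.2095 = 1.3 + 0.4419 = 1.7419

v_new=-2.2095, w_new=1.7419


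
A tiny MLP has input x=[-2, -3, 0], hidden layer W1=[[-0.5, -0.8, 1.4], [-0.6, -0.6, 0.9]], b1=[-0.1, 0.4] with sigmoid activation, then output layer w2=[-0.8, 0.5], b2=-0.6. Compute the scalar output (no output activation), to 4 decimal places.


z1[0] = (-0.5)·(-2) + (-0.8)·(-3) + (1.4)·(0) - 0.1 = 3.3
z1[1] = (-0.6)·(-2) + (-0.6)·(-3) + (0.9)·(0) + 0.4 = 3.4
h = sigmoid(z1) = [0.9644, 0.9677]
output = (-0.8)·(0.9644) + (0.5)·(0.9677) - 0.6 = -0.8877

-0.8877


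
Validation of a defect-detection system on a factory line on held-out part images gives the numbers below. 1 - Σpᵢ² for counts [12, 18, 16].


Probabilities: [12/46, 18/46, 16/46] ≈ [0.2609, 0.3913, 0.3478]
Σpᵢ² = (144 + 324 + 256)/46² = 724/2116
Gini = 1 - Σpᵢ² = 1 - 724/2116 = 0.6578

0.6578


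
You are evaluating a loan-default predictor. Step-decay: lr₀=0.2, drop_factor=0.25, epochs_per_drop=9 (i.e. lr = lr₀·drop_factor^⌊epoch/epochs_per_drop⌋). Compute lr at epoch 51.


n_drops = ⌊51/9⌋ = 5
lr = 0.2·0.25^5 = 0.2·0.0009765625 = 0.0001953125

0.0001953125


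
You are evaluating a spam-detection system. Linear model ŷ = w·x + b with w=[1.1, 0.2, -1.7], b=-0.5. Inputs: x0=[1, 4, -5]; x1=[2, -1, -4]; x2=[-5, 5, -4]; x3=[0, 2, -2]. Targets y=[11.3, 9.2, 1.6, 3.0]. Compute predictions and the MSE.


ŷ0 = (1.1)·(1) + (0.2)·(4) + (-1.7)·(-5) - 0.5 = 9.9
ŷ1 = (1.1)·(2) + (0.2)·(-1) + (-1.7)·(-4) - 0.5 = 8.3
ŷ2 = (1.1)·(-5) + (0.2)·(5) + (-1.7)·(-4) - 0.5 = 1.8
ŷ3 = (1.1)·(0) + (0.2)·(2) + (-1.7)·(-2) - 0.5 = 3.3
errors² = [1.96, 0.81, 0.04, 0.09]
MSE = 2.9000/4 = 0.725

0.725


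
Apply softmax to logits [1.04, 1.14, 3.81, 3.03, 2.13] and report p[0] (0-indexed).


Exponentials: e^1.04=2.8292, e^1.14=3.1268, e^3.81=45.1504, e^3.03=20.6972, e^2.13=8.4149
Sum = 80.2185
Softmax = [0.0353, 0.039, 0.5628, 0.258, 0.1049]
p[0] = 2.8292/80.2185 = 0.0353

0.0353


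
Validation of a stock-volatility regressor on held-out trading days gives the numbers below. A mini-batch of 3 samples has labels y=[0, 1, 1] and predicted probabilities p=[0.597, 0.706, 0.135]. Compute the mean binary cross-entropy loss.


L[0] = -ln(1-0.597) = -ln(0.403) = 0.9088
L[1] = -ln(0.706) = 0.3481
L[2] = -ln(0.135) = 2.0025
mean = (0.9088 + 0.3481 + 2.0025)/3 = 1.0865

1.0865


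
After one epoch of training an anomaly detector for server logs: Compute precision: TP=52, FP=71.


Precision = TP/(TP+FP)
= 52/(52+71)
= 52/123 = 42.28%

42.28%


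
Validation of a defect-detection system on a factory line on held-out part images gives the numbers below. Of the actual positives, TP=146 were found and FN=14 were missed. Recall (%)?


Recall = TP/(TP+FN)
= 146/(146+14)
= 146/160 = 91.25%

91.25%


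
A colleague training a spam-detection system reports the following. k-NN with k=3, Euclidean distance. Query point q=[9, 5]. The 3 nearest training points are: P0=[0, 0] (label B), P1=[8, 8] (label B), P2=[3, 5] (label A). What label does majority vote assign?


d(q,P0) = 10.2956  (label B)
d(q,P1) = 3.1623  (label B)
d(q,P2) = 6.0  (label A)
Votes: A=1, B=2
Majority → B

B


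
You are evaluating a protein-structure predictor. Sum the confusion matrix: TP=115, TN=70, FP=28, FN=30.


Total = TP + TN + FP + FN
= 115 + 70 + 28 + 30
= 243
(Predicted positive: 143, predicted negative: 100)

243


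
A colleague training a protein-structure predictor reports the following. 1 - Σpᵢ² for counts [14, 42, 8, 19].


Probabilities: [14/83, 42/83, 8/83, 19/83] ≈ [0.1687, 0.506, 0.0964, 0.2289]
Σpᵢ² = (196 + 1764 + 64 + 361)/83² = 2385/6889
Gini = 1 - Σpᵢ² = 1 - 2385/6889 = 0.6538

0.6538


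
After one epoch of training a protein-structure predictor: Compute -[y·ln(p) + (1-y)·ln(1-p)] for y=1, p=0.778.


BCE = -[y·ln(p) + (1-y)·ln(1-p)]
= -1·ln(0.778) - 0
= -ln(0.778) = 0.251

0.251


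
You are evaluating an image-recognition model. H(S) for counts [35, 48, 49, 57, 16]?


Probabilities: [35/205, 48/205, 49/205, 57/205, 16/205] ≈ [0.1707, 0.2341, 0.239, 0.278, 0.078]
H = -((35/205)·log₂(35/205) + (48/205)·log₂(48/205) + (49/205)·log₂(49/205) + (57/205)·log₂(57/205) + (16/205)·log₂(16/205))
  = 2.22 bits

2.22 bits


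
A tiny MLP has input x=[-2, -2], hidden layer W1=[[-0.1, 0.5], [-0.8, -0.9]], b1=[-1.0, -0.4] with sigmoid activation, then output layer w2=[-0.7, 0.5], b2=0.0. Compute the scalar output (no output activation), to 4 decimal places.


z1[0] = (-0.1)·(-2) + (0.5)·(-2) - 1.0 = -1.8
z1[1] = (-0.8)·(-2) + (-0.9)·(-2) - 0.4 = 3.0
h = sigmoid(z1) = [0.1419, 0.9526]
output = (-0.7)·(0.1419) + (0.5)·(0.9526) + 0.0 = 0.377

0.377


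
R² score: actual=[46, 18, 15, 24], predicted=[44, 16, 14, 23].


ȳ = 25.75
SS_res = Σ(y-ŷ)² = 10
SS_tot = Σ(y-ȳ)² = 588.75
R² = 1 - SS_res/SS_tot = 1 - 0.017 = 0.983

0.983


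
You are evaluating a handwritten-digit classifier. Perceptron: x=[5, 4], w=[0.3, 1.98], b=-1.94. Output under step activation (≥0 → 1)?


z = (5)·(0.3) + (4)·(1.98) - 1.94
  = 7.48
step(z) = 1 (z≥0)

1


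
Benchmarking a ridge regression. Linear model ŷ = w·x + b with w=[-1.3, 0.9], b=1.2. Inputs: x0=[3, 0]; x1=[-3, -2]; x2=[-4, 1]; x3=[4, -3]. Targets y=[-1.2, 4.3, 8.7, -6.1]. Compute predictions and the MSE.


ŷ0 = (-1.3)·(3) + (0.9)·(0) + 1.2 = -2.7
ŷ1 = (-1.3)·(-3) + (0.9)·(-2) + 1.2 = 3.3
ŷ2 = (-1.3)·(-4) + (0.9)·(1) + 1.2 = 7.3
ŷ3 = (-1.3)·(4) + (0.9)·(-3) + 1.2 = -6.7
errors² = [2.25, 1.0, 1.96, 0.36]
MSE = 5.5700/4 = 1.3925

1.3925


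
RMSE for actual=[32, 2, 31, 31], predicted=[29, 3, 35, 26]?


MSE = 51/4 = 12.75
RMSE = √(51/4) = 3.5707

3.5707


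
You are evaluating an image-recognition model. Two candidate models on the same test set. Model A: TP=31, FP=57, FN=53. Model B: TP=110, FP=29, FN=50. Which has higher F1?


Model A: P=31/88=0.3523, R=31/84=0.369, F1=2PR/(P+R)=2TP/(2TP+FP+FN)=62/172=0.3605
Model B: P=110/139=0.7914, R=110/160=0.6875, F1=2PR/(P+R)=2TP/(2TP+FP+FN)=220/299=0.7358
0.3605 < 0.7358 → Model B

Model B


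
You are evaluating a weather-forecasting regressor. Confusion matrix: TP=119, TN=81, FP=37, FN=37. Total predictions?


Total = TP + TN + FP + FN
= 119 + 81 + 37 + 37
= 274
(Predicted positive: 156, predicted negative: 118)

274


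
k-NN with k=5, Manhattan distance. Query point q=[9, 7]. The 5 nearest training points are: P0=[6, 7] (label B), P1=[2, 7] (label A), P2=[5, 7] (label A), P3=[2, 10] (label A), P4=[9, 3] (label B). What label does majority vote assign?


d(q,P0) = 3  (label B)
d(q,P1) = 7  (label A)
d(q,P2) = 4  (label A)
d(q,P3) = 10  (label A)
d(q,P4) = 4  (label B)
Votes: A=3, B=2
Majority → A

A


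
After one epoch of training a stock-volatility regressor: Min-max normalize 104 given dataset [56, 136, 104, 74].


min=56, max=136
(104-56)/(136-56) = 48/80 = 0.6

0.6


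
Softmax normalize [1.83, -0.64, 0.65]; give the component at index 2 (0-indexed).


Exponentials: e^1.83=6.2339, e^-0.64=0.5273, e^0.65=1.9155
Sum = 8.6767
Softmax = [0.7185, 0.0608, 0.2208]
p[2] = 1.9155/8.6767 = 0.2208

0.2208


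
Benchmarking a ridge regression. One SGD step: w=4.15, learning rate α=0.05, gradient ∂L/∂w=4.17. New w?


w_new = w - α·∇
= 4.15 - 0.05·4.17
= 4.15 - 0.2085
= 3.9415

3.9415


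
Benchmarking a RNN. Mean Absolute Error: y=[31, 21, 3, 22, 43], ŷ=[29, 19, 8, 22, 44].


Absolute errors: |31-29|=2, |21-19|=2, |3-8|=5, |22-22|=0, |43-44|=1
Sum = 10
MAE = 10/5 = 2

2


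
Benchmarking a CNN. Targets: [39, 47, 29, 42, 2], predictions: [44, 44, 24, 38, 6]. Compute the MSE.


Squared errors: (39-44)²=25, (47-44)²=9, (29-24)²=25, (42-38)²=16, (2-6)²=16
Sum = 91
MSE = 91/5 = 91/5

91/5


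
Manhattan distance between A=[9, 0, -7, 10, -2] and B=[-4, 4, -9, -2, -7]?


d = |9+ 4| + |0-4| + |-7+ 9| + |10+ 2| + |-2+ 7|
  = 13 + 4 + 2 + 12 + 5
  = 36

36


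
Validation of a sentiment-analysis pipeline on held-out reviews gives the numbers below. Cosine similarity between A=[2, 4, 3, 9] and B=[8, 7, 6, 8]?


A·B = 2·8 + 4·7 + 3·6 + 9·8 = 134
‖A‖ = √110 = 10.4881, ‖B‖ = √213 = 14.5945
cos = 134/(√110·√213) = 134/√23430 = 0.8754

0.8754


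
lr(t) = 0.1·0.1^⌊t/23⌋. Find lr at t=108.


n_drops = ⌊108/23⌋ = 4
lr = 0.1·0.1^4 = 0.1·0.0001 = 0.00001

0.00001


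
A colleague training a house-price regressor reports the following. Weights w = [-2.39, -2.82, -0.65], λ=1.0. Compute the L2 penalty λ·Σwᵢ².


‖w‖₂² = (-2.39)² + (-2.82)² + (-0.65)²
     = 5.7121 + 7.9524 + 0.4225
     = 14.087
λ·‖w‖₂² = 1.0·14.087 = 14.087

14.087


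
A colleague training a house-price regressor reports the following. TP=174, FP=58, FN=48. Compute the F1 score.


Precision = 174/232 = 0.75
Recall = 174/222 = 0.7838
F1 = 2·P·R/(P+R) = 2·TP/(2·TP+FP+FN) = 348/(348+58+48) = 348/454 = 0.7665

0.7665


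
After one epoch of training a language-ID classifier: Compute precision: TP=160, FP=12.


Precision = TP/(TP+FP)
= 160/(160+12)
= 160/172 = 93.02%

93.02%


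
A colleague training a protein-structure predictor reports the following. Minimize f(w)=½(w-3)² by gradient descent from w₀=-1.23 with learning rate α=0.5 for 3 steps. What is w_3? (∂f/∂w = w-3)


step 1: grad = -1.23-3 = -4.23; w = -1.23 - 0.5·(-4.23) = 0.885
step 2: grad = 0.885-3 = -2.115; w = 0.885 - 0.5·(-2.115) = 1.9425
step 3: grad = 1.9425-3 = -1.0575; w = 1.9425 - 0.5·(-1.0575) = 2.47125

2.47125


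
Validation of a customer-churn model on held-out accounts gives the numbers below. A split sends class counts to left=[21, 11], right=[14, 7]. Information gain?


Parent = [35, 18], H_parent = 0.9245
H_left = 0.9284 (n=32), H_right = 0.9183 (n=21)
H_children = (32/53)·0.9284 + (21/53)·0.9183 = 0.9244
IG = 0.9245 - 0.9244 = 0.0001

0.0001


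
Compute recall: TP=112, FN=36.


Recall = TP/(TP+FN)
= 112/(112+36)
= 112/148 = 75.68%

75.68%


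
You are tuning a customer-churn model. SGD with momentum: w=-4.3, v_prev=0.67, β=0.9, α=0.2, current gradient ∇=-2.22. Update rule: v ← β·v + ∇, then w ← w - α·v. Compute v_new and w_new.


v_new = 0.9·0.67 - 2.22 = 0.603 - 2.22 = -1.617
w_new = -4.3 - 0.2·-1.617 = -4.3 + 0.3234 = -3.9766

v_new=-1.617, w_new=-3.9766


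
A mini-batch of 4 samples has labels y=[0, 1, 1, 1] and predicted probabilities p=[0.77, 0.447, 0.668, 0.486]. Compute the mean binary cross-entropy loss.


L[0] = -ln(1-0.77) = -ln(0.23) = 1.4697
L[1] = -ln(0.447) = 0.8052
L[2] = -ln(0.668) = 0.4035
L[3] = -ln(0.486) = 0.7215
mean = (1.4697 + 0.8052 + 0.4035 + 0.7215)/4 = 0.85

0.85


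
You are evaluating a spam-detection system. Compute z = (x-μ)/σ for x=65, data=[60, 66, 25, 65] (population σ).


μ = 54, σ = 16.8967
z = (65 - 54)/16.8967 = 0.651

0.651


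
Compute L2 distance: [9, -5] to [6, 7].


d = √((9-6)² + (-5-7)²)
  = √(9 + 144)
  = √153 = 12.3693

12.3693


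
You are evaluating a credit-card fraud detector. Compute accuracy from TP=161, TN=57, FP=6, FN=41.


Accuracy = (TP+TN)/(TP+TN+FP+FN)
= (161+57)/(265)
= 218/265 = 82.26%

82.26%


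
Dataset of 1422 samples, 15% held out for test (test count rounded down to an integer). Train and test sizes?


Test = ⌊1422·15/100⌋ = 213
Train = 1422 - 213 = 1209

Train: 1209, Test: 213


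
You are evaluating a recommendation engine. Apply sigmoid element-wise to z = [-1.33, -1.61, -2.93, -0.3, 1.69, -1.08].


σ(-1.33) = 1/(1+e^1.33) = 0.2092
σ(-1.61) = 1/(1+e^1.61) = 0.1666
σ(-2.93) = 1/(1+e^2.93) = 0.0507
σ(-0.3) = 1/(1+e^0.3) = 0.4256
σ(1.69) = 1/(1+e^-1.69) = 0.8442
σ(-1.08) = 1/(1+e^1.08) = 0.2535
result = [0.2092, 0.1666, 0.0507, 0.4256, 0.8442, 0.2535]

[0.2092, 0.1666, 0.0507, 0.4256, 0.8442, 0.2535]


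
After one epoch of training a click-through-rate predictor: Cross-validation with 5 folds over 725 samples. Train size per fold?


Fold size = 725/5 = 145
Training per fold = 725 - 145 = 580

580


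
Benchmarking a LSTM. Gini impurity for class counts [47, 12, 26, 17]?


Probabilities: [47/102, 12/102, 26/102, 17/102] ≈ [0.4608, 0.1176, 0.2549, 0.1667]
Σpᵢ² = (2209 + 144 + 676 + 289)/102² = 3318/10404
Gini = 1 - Σpᵢ² = 1 - 3318/10404 = 0.6811

0.6811


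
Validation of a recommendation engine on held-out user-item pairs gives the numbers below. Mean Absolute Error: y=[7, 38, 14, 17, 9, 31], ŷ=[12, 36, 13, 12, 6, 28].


Absolute errors: |7-12|=5, |38-36|=2, |14-13|=1, |17-12|=5, |9-6|=3, |31-28|=3
Sum = 19
MAE = 19/6 = 19/6

19/6


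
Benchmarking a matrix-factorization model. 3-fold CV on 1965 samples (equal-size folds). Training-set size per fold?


Fold size = 1965/3 = 655
Training per fold = 1965 - 655 = 1310

1310


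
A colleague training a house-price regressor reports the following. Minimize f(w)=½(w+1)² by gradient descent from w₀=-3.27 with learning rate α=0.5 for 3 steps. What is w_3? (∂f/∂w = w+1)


step 1: grad = -3.27+1 = -2.27; w = -3.27 - 0.5·(-2.27) = -2.135
step 2: grad = -2.135+1 = -1.135; w = -2.135 - 0.5·(-1.135) = -1.5675
step 3: grad = -1.5675+1 = -0.5675; w = -1.5675 - 0.5·(-0.5675) = -1.28375

-1.28375


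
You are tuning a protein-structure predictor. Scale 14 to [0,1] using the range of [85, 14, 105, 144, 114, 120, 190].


min=14, max=190
(14-14)/(190-14) = 0/176 = 0.0

0.0


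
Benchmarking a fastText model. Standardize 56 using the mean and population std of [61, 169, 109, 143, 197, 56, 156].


μ = 127.2857, σ = 49.9735
z = (56 - 127.2857)/49.9735 = -1.4265

-1.4265


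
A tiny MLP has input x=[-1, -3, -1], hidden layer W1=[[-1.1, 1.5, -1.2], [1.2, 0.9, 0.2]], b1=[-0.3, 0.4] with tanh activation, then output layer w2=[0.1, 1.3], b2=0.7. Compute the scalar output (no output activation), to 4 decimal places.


z1[0] = (-1.1)·(-1) + (1.5)·(-3) + (-1.2)·(-1) - 0.3 = -2.5
z1[1] = (1.2)·(-1) + (0.9)·(-3) + (0.2)·(-1) + 0.4 = -3.7
h = tanh(z1) = [-0.9866, -0.9988]
output = (0.1)·(-0.9866) + (1.3)·(-0.9988) + 0.7 = -0.6971

-0.6971


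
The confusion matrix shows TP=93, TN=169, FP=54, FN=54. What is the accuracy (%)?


Accuracy = (TP+TN)/(TP+TN+FP+FN)
= (93+169)/(370)
= 262/370 = 70.81%

70.81%


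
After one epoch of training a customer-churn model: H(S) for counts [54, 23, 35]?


Probabilities: [54/112, 23/112, 35/112] ≈ [0.4821, 0.2054, 0.3125]
H = -((54/112)·log₂(54/112) + (23/112)·log₂(23/112) + (35/112)·log₂(35/112))
  = 1.5008 bits

1.5008 bits


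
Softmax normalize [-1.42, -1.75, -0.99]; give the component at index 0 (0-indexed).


Exponentials: e^-1.42=0.2417, e^-1.75=0.1738, e^-0.99=0.3716
Sum = 0.7871
Softmax = [0.3071, 0.2208, 0.4721]
p[0] = 0.2417/0.7871 = 0.3071

0.3071


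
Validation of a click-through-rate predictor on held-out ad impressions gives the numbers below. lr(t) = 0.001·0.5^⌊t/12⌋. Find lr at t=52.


n_drops = ⌊52/12⌋ = 4
lr = 0.001·0.5^4 = 0.001·0.0625 = 0.0000625

0.0000625


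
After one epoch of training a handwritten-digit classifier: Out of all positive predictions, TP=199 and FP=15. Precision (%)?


Precision = TP/(TP+FP)
= 199/(199+15)
= 199/214 = 92.99%

92.99%


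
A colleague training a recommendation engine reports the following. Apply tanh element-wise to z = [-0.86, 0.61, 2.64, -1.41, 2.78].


tanh(-0.86) = -0.6963
tanh(0.61) = 0.5441
tanh(2.64) = 0.9899
tanh(-1.41) = -0.8875
tanh(2.78) = 0.9923
result = [-0.6963, 0.5441, 0.9899, -0.8875, 0.9923]

[-0.6963, 0.5441, 0.9899, -0.8875, 0.9923]


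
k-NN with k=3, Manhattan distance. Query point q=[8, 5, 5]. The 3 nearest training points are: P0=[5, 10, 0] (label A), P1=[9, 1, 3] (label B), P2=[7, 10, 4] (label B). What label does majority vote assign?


d(q,P0) = 13  (label A)
d(q,P1) = 7  (label B)
d(q,P2) = 7  (label B)
Votes: A=1, B=2
Majority → B

B


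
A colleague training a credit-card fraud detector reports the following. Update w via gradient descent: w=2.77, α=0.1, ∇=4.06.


w_new = w - α·∇
= 2.77 - 0.1·4.06
= 2.77 - 0.406
= 2.364

2.364


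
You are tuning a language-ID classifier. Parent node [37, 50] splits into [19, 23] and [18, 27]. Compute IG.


Parent = [37, 50], H_parent = 0.9838
H_left = 0.9934 (n=42), H_right = 0.971 (n=45)
H_children = (42/87)·0.9934 + (45/87)·0.971 = 0.9818
IG = 0.9838 - 0.9818 = 0.002

0.002


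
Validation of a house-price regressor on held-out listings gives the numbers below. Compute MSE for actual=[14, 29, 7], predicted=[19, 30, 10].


Squared errors: (14-19)²=25, (29-30)²=1, (7-10)²=9
Sum = 35
MSE = 35/3 = 35/3

35/3


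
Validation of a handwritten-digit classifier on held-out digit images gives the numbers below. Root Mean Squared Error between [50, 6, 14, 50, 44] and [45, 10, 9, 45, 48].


MSE = 107/5 = 21.4
RMSE = √(107/5) = 4.626

4.626


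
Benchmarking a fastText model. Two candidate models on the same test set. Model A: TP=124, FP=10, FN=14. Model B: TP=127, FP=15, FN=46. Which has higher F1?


Model A: P=124/134=0.9254, R=124/138=0.8986, F1=2PR/(P+R)=2TP/(2TP+FP+FN)=248/272=0.9118
Model B: P=127/142=0.8944, R=127/173=0.7341, F1=2PR/(P+R)=2TP/(2TP+FP+FN)=254/315=0.8063
0.9118 > 0.8063 → Model A

Model A


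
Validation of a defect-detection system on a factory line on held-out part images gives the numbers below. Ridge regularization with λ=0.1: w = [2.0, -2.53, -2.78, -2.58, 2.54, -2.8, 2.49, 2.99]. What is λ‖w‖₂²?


‖w‖₂² = (2.0)² + (-2.53)² + (-2.78)² + (-2.58)² + (2.54)² + (-2.8)² + (2.49)² + (2.99)²
     = 4 + 6.4009 + 7.7284 + 6.6564 + 6.4516 + 7.84 + 6.2001 + 8.9401
     = 54.2175
λ·‖w‖₂² = 0.1·54.2175 = 5.42175

5.42175


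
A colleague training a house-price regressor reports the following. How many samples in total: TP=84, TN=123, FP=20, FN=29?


Total = TP + TN + FP + FN
= 84 + 123 + 20 + 29
= 256
(Predicted positive: 104, predicted negative: 152)

256


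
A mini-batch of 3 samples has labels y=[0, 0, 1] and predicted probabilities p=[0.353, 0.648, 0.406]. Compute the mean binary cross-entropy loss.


L[0] = -ln(1-0.353) = -ln(0.647) = 0.4354
L[1] = -ln(1-0.648) = -ln(0.352) = 1.0441
L[2] = -ln(0.406) = 0.9014
mean = (0.4354 + 1.0441 + 0.9014)/3 = 0.7936

0.7936


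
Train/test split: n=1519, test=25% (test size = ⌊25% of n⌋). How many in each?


Test = ⌊1519·25/100⌋ = 379
Train = 1519 - 379 = 1140

Train: 1140, Test: 379


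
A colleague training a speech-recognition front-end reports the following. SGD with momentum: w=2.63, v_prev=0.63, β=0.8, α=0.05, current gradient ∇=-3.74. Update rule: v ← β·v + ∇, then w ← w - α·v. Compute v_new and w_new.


v_new = 0.8·0.63 - 3.74 = 0.504 - 3.74 = -3.236
w_new = 2.63 - 0.05·-3.236 = 2.63 + 0.1618 = 2.7918

v_new=-3.236, w_new=2.7918


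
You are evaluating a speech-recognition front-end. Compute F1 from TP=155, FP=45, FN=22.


Precision = 155/200 = 0.775
Recall = 155/177 = 0.8757
F1 = 2·P·R/(P+R) = 2·TP/(2·TP+FP+FN) = 310/(310+45+22) = 310/377 = 0.8223

0.8223


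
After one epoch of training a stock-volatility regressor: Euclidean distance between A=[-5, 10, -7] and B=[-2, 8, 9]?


d = √((-5+ 2)² + (10-8)² + (-7-9)²)
  = √(9 + 4 + 256)
  = √269 = 16.4012

16.4012


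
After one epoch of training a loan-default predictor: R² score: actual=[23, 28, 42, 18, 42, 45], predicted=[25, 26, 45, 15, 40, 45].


ȳ = 33
SS_res = Σ(y-ŷ)² = 30
SS_tot = Σ(y-ȳ)² = 656
R² = 1 - SS_res/SS_tot = 1 - 0.0457 = 0.9543

0.9543


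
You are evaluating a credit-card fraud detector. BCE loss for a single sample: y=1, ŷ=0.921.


BCE = -[y·ln(p) + (1-y)·ln(1-p)]
= -1·ln(0.921) - 0
= -ln(0.921) = 0.0823

0.0823


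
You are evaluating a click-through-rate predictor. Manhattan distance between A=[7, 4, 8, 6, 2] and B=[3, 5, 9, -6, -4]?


d = |7-3| + |4-5| + |8-9| + |6+ 6| + |2+ 4|
  = 4 + 1 + 1 + 12 + 6
  = 24

24


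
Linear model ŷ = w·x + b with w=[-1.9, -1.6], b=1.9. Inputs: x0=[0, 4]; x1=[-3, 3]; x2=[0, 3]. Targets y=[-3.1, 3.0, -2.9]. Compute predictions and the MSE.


ŷ0 = (-1.9)·(0) + (-1.6)·(4) + 1.9 = -4.5
ŷ1 = (-1.9)·(-3) + (-1.6)·(3) + 1.9 = 2.8
ŷ2 = (-1.9)·(0) + (-1.6)·(3) + 1.9 = -2.9
errors² = [1.96, 0.04, 0.0]
MSE = 2.0000/3 = 0.6667

0.6667


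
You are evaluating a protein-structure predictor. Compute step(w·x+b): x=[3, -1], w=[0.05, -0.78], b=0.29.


z = (3)·(0.05) + (-1)·(-0.78) + 0.29
  = 1.22
step(z) = 1 (z≥0)

1


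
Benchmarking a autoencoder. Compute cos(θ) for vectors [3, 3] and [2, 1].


A·B = 3·2 + 3·1 = 9
‖A‖ = √18 = 4.2426, ‖B‖ = √5 = 2.2361
cos = 9/(√18·√5) = 9/√90 = 0.9487

0.9487


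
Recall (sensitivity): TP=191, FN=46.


Recall = TP/(TP+FN)
= 191/(191+46)
= 191/237 = 80.59%

80.59%


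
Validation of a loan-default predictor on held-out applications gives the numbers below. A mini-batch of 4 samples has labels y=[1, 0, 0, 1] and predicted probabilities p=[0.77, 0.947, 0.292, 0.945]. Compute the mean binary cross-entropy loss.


L[0] = -ln(0.77) = 0.2614
L[1] = -ln(1-0.947) = -ln(0.053) = 2.9375
L[2] = -ln(1-0.292) = -ln(0.708) = 0.3453
L[3] = -ln(0.945) = 0.0566
mean = (0.2614 + 2.9375 + 0.3453 + 0.0566)/4 = 0.9002

0.9002


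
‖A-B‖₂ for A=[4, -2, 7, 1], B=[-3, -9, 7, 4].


d = √((4+ 3)² + (-2+ 9)² + (7-7)² + (1-4)²)
  = √(49 + 49 + 0 + 9)
  = √107 = 10.3441

10.3441


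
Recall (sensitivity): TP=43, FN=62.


Recall = TP/(TP+FN)
= 43/(43+62)
= 43/105 = 40.95%

40.95%
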